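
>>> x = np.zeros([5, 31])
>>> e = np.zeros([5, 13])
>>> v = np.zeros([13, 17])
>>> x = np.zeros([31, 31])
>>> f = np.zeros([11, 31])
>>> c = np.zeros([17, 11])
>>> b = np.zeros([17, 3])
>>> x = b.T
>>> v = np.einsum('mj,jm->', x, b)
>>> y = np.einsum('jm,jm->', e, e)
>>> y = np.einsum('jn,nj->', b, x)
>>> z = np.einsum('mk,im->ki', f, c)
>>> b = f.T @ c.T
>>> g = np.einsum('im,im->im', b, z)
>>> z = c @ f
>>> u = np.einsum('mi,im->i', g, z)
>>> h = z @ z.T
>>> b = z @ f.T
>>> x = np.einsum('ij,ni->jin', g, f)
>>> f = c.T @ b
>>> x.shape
(17, 31, 11)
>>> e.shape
(5, 13)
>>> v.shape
()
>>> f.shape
(11, 11)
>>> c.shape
(17, 11)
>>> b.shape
(17, 11)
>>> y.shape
()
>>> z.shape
(17, 31)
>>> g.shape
(31, 17)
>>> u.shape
(17,)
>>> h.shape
(17, 17)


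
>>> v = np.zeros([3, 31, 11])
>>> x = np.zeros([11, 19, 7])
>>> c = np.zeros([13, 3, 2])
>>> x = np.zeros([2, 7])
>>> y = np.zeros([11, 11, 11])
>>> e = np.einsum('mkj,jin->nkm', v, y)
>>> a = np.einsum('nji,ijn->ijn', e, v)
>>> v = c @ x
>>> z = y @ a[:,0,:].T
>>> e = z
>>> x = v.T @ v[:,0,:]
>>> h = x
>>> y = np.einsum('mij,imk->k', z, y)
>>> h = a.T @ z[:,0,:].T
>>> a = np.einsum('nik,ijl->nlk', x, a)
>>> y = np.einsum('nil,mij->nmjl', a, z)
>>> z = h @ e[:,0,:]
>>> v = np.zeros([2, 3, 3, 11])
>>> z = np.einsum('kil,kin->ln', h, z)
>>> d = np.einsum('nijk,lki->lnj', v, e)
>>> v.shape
(2, 3, 3, 11)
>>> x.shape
(7, 3, 7)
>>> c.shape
(13, 3, 2)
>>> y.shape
(7, 11, 3, 7)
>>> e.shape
(11, 11, 3)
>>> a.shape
(7, 11, 7)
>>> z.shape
(11, 3)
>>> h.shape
(11, 31, 11)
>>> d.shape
(11, 2, 3)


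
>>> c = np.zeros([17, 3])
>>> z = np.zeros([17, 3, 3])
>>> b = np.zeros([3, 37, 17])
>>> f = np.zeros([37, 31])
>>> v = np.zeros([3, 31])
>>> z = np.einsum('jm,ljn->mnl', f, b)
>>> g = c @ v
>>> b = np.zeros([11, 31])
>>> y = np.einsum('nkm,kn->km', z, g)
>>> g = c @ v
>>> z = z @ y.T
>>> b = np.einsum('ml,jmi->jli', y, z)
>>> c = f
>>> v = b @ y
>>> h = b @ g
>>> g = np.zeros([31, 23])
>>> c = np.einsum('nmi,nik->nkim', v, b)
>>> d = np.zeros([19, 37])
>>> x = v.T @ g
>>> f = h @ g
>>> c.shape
(31, 17, 3, 3)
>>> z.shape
(31, 17, 17)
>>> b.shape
(31, 3, 17)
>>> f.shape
(31, 3, 23)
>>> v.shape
(31, 3, 3)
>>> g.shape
(31, 23)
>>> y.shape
(17, 3)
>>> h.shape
(31, 3, 31)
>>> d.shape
(19, 37)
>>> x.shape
(3, 3, 23)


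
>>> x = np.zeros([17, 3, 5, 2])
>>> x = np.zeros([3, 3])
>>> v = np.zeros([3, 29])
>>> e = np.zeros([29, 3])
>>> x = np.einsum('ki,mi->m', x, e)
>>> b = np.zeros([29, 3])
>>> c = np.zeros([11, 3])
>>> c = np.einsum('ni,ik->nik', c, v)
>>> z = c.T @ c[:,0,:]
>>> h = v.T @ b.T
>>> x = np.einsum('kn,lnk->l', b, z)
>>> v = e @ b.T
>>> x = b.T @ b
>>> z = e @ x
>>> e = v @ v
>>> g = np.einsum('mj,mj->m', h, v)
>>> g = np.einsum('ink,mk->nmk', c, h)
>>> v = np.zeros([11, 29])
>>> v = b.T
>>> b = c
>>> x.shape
(3, 3)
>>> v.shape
(3, 29)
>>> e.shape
(29, 29)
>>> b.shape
(11, 3, 29)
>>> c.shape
(11, 3, 29)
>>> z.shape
(29, 3)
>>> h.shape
(29, 29)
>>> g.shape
(3, 29, 29)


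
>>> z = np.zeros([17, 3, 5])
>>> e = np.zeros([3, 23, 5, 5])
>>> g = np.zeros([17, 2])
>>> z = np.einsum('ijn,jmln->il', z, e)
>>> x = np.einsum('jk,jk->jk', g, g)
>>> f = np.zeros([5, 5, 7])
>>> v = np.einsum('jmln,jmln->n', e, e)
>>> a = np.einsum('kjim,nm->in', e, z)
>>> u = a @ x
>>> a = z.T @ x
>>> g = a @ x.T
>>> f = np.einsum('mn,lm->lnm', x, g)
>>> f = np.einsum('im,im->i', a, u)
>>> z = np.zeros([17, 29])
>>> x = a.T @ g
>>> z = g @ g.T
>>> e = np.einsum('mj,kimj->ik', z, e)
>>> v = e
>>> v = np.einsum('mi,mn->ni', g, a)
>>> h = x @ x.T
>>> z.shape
(5, 5)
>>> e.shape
(23, 3)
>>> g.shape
(5, 17)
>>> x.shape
(2, 17)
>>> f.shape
(5,)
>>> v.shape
(2, 17)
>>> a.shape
(5, 2)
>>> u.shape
(5, 2)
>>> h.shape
(2, 2)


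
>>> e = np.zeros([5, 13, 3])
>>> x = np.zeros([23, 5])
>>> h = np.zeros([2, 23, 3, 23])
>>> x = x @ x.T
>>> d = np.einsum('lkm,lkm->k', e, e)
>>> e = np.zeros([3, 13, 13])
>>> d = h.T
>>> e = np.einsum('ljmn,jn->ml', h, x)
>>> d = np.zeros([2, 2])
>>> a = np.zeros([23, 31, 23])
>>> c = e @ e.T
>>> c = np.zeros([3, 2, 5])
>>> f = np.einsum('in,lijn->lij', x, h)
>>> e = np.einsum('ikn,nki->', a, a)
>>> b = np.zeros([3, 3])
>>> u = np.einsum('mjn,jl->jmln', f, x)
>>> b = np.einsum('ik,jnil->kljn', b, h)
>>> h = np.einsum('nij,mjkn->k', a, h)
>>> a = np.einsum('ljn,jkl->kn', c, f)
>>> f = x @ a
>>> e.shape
()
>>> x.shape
(23, 23)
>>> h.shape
(3,)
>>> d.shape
(2, 2)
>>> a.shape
(23, 5)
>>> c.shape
(3, 2, 5)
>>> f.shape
(23, 5)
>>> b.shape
(3, 23, 2, 23)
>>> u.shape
(23, 2, 23, 3)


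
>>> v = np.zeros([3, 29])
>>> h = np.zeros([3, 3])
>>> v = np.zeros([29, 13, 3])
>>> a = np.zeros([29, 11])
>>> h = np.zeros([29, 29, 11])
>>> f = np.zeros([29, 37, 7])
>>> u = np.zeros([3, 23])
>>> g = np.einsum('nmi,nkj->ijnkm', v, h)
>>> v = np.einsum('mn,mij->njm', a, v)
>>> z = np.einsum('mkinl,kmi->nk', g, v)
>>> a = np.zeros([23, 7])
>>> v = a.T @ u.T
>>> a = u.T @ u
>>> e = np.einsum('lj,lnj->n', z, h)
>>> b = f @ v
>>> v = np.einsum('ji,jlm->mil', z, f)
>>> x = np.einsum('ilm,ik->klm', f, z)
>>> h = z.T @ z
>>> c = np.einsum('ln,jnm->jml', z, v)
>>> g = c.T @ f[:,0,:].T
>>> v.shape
(7, 11, 37)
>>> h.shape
(11, 11)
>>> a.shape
(23, 23)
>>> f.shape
(29, 37, 7)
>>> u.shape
(3, 23)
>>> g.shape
(29, 37, 29)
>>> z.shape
(29, 11)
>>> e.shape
(29,)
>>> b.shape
(29, 37, 3)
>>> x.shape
(11, 37, 7)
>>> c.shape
(7, 37, 29)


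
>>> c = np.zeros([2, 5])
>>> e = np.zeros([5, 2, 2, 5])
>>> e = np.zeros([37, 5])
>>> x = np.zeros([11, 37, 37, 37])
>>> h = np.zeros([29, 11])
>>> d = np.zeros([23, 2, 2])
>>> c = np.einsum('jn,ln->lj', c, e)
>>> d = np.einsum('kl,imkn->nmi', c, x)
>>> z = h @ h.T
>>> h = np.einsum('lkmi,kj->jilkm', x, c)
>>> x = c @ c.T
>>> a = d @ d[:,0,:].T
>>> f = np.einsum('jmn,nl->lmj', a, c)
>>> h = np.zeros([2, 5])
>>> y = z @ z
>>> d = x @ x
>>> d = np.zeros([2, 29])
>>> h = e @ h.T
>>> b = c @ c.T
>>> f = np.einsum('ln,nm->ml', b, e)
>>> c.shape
(37, 2)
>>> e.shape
(37, 5)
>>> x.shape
(37, 37)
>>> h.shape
(37, 2)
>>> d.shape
(2, 29)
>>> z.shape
(29, 29)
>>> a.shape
(37, 37, 37)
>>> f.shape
(5, 37)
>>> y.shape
(29, 29)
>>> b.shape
(37, 37)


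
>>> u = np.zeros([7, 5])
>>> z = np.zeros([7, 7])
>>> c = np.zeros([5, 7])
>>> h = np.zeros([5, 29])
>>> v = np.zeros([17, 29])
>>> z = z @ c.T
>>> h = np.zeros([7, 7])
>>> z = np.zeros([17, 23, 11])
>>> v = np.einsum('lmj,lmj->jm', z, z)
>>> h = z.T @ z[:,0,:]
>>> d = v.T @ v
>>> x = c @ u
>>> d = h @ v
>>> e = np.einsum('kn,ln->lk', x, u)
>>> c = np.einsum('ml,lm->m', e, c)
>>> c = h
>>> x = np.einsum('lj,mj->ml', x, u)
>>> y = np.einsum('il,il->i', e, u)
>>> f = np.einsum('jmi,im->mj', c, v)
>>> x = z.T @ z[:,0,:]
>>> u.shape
(7, 5)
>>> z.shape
(17, 23, 11)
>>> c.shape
(11, 23, 11)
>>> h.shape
(11, 23, 11)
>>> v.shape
(11, 23)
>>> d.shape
(11, 23, 23)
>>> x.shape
(11, 23, 11)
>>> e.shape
(7, 5)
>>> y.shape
(7,)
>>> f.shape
(23, 11)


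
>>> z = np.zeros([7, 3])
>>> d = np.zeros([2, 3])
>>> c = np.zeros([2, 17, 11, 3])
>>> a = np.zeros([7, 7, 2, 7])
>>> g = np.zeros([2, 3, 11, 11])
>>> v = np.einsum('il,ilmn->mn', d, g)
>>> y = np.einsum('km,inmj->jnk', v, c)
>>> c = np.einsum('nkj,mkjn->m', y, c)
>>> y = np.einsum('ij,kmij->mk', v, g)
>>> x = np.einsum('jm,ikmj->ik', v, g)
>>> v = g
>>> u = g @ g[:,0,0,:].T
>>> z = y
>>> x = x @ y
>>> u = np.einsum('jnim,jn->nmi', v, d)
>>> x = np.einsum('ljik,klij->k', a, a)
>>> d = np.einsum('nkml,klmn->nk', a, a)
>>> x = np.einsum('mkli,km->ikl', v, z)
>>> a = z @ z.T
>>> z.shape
(3, 2)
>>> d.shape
(7, 7)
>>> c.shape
(2,)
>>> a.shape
(3, 3)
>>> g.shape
(2, 3, 11, 11)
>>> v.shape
(2, 3, 11, 11)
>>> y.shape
(3, 2)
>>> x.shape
(11, 3, 11)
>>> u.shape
(3, 11, 11)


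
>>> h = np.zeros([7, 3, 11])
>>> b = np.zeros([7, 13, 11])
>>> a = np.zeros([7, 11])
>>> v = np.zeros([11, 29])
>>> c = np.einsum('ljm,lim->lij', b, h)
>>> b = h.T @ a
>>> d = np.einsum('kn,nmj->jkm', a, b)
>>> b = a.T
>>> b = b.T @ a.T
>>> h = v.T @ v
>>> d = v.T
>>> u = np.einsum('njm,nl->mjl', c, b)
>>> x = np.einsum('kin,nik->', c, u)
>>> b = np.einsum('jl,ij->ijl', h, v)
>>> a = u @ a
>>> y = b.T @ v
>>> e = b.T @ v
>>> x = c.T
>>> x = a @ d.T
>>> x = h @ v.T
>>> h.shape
(29, 29)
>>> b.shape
(11, 29, 29)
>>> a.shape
(13, 3, 11)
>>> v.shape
(11, 29)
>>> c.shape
(7, 3, 13)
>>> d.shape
(29, 11)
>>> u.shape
(13, 3, 7)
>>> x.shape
(29, 11)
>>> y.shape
(29, 29, 29)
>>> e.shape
(29, 29, 29)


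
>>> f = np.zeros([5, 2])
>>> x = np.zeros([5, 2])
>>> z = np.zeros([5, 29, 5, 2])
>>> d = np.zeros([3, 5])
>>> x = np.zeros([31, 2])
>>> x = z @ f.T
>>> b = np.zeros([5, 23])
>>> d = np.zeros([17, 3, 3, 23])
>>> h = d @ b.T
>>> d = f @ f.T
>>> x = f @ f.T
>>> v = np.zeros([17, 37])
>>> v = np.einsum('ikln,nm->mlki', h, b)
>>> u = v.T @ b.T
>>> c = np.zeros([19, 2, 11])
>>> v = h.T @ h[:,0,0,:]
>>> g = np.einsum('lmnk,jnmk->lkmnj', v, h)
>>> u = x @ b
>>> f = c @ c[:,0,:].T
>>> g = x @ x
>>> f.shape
(19, 2, 19)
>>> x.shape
(5, 5)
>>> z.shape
(5, 29, 5, 2)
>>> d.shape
(5, 5)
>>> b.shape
(5, 23)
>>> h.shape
(17, 3, 3, 5)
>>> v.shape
(5, 3, 3, 5)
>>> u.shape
(5, 23)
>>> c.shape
(19, 2, 11)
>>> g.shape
(5, 5)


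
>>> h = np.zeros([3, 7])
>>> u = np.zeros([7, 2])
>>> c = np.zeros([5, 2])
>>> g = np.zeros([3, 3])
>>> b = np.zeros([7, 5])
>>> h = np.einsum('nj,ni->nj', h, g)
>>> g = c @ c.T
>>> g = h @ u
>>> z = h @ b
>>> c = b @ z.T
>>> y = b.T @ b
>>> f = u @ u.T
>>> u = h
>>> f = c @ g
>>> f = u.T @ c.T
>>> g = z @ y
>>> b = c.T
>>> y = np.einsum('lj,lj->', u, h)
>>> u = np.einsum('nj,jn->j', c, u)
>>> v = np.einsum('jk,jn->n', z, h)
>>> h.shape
(3, 7)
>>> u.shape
(3,)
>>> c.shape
(7, 3)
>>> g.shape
(3, 5)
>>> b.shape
(3, 7)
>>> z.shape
(3, 5)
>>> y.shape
()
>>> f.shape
(7, 7)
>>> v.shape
(7,)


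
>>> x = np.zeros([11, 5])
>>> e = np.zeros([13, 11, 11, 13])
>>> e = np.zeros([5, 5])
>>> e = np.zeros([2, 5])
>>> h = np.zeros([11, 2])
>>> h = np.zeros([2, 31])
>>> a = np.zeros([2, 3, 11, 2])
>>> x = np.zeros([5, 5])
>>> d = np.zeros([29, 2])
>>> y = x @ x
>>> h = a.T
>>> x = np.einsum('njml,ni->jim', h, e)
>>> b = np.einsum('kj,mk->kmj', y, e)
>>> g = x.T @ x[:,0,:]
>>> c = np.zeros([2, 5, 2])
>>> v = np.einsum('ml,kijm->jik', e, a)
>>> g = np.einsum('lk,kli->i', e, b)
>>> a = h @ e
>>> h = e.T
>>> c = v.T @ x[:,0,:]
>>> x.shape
(11, 5, 3)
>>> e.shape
(2, 5)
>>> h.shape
(5, 2)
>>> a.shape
(2, 11, 3, 5)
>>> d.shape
(29, 2)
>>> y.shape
(5, 5)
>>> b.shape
(5, 2, 5)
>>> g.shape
(5,)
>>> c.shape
(2, 3, 3)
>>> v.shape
(11, 3, 2)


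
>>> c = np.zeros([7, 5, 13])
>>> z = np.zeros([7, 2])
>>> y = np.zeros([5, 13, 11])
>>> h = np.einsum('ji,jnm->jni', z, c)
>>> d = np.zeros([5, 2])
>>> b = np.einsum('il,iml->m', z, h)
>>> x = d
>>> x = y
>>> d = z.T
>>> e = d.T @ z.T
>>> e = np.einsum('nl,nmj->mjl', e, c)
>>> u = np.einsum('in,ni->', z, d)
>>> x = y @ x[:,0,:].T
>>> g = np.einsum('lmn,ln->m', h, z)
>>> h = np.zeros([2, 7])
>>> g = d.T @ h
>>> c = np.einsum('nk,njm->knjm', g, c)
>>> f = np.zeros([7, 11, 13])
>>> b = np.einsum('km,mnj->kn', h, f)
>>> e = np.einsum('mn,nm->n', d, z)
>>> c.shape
(7, 7, 5, 13)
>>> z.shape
(7, 2)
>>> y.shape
(5, 13, 11)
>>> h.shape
(2, 7)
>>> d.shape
(2, 7)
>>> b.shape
(2, 11)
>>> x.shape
(5, 13, 5)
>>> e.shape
(7,)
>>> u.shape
()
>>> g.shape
(7, 7)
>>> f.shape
(7, 11, 13)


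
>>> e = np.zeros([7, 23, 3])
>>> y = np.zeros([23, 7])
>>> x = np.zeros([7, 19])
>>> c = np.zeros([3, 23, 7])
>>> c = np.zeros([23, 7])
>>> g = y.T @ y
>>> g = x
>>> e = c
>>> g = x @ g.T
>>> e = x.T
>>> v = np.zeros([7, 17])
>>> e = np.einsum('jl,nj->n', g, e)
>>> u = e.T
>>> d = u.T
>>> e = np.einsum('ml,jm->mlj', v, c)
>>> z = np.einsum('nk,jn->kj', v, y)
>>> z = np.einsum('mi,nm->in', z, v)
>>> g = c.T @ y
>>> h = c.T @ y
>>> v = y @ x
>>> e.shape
(7, 17, 23)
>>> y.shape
(23, 7)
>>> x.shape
(7, 19)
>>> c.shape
(23, 7)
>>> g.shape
(7, 7)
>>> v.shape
(23, 19)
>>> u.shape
(19,)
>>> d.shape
(19,)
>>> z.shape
(23, 7)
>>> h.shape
(7, 7)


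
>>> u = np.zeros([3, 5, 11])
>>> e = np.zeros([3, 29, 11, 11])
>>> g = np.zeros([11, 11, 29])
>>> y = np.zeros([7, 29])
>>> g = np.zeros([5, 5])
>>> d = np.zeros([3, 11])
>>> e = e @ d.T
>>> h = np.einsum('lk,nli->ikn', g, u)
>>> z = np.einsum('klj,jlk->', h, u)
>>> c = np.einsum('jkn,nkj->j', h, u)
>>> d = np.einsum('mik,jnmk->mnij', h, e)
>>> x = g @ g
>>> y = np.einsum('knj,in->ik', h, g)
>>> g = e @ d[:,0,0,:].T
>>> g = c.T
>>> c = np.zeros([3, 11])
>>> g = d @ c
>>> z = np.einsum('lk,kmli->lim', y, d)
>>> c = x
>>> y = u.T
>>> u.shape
(3, 5, 11)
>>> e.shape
(3, 29, 11, 3)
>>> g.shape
(11, 29, 5, 11)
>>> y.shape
(11, 5, 3)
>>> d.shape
(11, 29, 5, 3)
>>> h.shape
(11, 5, 3)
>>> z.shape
(5, 3, 29)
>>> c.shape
(5, 5)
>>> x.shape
(5, 5)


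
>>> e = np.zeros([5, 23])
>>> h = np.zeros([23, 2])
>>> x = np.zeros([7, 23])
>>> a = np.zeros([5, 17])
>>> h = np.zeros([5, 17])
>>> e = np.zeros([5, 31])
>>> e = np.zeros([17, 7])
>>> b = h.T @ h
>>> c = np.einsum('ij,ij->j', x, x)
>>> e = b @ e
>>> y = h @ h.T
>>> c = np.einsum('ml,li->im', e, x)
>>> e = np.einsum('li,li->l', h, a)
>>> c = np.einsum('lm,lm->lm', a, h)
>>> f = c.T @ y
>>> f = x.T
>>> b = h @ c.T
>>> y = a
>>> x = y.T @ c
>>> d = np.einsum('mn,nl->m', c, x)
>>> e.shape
(5,)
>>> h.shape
(5, 17)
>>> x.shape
(17, 17)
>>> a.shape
(5, 17)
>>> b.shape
(5, 5)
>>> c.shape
(5, 17)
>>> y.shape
(5, 17)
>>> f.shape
(23, 7)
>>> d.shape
(5,)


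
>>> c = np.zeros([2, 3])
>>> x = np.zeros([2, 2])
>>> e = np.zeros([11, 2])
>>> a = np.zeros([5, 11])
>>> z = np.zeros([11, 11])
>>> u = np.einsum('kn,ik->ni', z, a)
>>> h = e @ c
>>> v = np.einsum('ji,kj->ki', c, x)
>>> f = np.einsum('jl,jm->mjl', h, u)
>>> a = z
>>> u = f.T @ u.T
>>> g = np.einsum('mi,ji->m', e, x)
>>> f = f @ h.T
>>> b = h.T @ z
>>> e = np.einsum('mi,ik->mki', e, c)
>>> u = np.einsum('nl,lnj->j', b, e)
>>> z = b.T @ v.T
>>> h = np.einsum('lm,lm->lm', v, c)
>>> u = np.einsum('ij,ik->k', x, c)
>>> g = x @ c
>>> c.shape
(2, 3)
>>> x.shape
(2, 2)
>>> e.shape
(11, 3, 2)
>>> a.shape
(11, 11)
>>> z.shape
(11, 2)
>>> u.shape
(3,)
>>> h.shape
(2, 3)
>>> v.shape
(2, 3)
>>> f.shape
(5, 11, 11)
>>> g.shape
(2, 3)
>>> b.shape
(3, 11)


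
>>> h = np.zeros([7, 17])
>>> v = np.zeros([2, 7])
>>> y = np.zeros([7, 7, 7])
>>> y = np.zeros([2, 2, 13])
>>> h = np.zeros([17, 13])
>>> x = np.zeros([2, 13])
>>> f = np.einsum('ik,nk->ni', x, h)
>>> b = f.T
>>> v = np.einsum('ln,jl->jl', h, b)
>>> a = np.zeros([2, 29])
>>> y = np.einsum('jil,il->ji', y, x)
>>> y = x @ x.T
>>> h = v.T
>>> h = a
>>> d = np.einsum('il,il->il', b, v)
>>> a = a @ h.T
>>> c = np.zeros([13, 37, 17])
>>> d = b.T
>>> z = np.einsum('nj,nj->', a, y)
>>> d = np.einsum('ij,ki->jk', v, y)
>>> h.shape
(2, 29)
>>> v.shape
(2, 17)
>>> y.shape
(2, 2)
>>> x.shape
(2, 13)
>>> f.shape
(17, 2)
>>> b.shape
(2, 17)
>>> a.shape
(2, 2)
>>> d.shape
(17, 2)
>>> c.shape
(13, 37, 17)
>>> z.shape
()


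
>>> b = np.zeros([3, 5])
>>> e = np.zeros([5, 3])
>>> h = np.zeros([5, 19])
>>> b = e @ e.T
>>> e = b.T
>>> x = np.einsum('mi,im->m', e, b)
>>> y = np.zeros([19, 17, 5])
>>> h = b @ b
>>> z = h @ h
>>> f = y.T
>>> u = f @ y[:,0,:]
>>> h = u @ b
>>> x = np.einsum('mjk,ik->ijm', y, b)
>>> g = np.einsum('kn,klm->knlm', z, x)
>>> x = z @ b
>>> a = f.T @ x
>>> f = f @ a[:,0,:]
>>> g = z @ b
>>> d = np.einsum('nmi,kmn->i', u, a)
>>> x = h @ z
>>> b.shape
(5, 5)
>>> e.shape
(5, 5)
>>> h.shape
(5, 17, 5)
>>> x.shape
(5, 17, 5)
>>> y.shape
(19, 17, 5)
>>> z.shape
(5, 5)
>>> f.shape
(5, 17, 5)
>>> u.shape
(5, 17, 5)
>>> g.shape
(5, 5)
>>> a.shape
(19, 17, 5)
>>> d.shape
(5,)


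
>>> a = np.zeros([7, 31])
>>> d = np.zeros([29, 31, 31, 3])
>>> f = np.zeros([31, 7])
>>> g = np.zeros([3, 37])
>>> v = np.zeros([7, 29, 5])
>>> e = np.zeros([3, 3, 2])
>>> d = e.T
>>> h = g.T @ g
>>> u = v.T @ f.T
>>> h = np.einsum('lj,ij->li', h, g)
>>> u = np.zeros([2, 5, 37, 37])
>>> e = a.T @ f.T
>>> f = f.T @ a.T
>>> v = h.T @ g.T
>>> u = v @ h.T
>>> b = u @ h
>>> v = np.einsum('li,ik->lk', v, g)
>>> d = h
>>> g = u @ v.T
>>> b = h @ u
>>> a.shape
(7, 31)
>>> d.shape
(37, 3)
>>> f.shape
(7, 7)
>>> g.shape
(3, 3)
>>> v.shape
(3, 37)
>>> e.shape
(31, 31)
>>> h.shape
(37, 3)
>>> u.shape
(3, 37)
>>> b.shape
(37, 37)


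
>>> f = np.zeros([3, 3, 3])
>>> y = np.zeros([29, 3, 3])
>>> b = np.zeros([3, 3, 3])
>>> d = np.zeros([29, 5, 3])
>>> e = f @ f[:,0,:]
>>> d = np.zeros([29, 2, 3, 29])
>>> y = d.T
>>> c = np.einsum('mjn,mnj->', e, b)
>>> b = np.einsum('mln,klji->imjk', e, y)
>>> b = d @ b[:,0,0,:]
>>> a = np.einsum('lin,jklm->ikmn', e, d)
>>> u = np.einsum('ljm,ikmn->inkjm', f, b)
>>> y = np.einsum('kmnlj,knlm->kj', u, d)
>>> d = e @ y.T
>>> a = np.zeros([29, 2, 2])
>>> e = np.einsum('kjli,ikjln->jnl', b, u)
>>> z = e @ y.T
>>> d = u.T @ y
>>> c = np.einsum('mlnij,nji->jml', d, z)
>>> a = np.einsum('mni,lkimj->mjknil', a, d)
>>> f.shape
(3, 3, 3)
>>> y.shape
(29, 3)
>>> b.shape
(29, 2, 3, 29)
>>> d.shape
(3, 3, 2, 29, 3)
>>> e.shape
(2, 3, 3)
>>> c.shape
(3, 3, 3)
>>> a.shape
(29, 3, 3, 2, 2, 3)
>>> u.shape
(29, 29, 2, 3, 3)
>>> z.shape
(2, 3, 29)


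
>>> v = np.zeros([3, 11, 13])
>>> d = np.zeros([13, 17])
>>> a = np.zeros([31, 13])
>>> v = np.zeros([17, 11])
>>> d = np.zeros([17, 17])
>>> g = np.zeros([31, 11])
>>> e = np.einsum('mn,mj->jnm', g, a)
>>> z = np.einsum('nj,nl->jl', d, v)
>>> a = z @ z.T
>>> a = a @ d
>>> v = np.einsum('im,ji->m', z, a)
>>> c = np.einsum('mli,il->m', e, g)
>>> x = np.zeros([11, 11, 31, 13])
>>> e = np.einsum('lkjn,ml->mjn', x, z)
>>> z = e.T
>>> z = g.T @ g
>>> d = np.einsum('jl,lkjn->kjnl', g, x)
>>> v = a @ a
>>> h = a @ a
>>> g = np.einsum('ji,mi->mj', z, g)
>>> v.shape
(17, 17)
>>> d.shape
(11, 31, 13, 11)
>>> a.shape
(17, 17)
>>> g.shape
(31, 11)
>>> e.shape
(17, 31, 13)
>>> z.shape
(11, 11)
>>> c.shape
(13,)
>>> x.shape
(11, 11, 31, 13)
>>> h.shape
(17, 17)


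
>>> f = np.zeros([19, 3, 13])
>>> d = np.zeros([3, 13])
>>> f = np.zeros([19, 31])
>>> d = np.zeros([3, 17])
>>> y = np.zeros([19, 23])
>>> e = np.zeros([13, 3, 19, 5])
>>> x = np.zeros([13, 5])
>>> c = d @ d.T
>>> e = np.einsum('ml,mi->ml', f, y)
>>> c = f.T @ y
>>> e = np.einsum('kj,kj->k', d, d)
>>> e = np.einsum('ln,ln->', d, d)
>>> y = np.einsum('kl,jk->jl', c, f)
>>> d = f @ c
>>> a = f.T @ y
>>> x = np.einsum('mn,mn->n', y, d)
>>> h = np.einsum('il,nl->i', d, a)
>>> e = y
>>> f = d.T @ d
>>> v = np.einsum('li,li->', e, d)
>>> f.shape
(23, 23)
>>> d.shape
(19, 23)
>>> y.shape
(19, 23)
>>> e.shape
(19, 23)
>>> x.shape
(23,)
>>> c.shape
(31, 23)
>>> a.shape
(31, 23)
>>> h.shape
(19,)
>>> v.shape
()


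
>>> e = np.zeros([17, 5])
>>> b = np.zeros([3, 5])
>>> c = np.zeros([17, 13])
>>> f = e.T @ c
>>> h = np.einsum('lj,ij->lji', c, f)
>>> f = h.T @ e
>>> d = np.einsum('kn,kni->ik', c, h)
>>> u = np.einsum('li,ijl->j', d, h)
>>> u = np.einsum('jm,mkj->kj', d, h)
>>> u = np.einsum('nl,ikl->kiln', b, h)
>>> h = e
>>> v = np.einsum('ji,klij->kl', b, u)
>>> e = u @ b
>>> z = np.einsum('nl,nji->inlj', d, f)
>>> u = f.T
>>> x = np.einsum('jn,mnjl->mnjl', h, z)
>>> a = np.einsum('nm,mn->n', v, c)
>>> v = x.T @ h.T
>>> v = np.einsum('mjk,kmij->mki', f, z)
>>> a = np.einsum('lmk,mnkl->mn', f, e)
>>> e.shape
(13, 17, 5, 5)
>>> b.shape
(3, 5)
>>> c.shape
(17, 13)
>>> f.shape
(5, 13, 5)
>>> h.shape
(17, 5)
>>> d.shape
(5, 17)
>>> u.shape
(5, 13, 5)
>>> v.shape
(5, 5, 17)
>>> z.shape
(5, 5, 17, 13)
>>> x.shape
(5, 5, 17, 13)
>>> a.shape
(13, 17)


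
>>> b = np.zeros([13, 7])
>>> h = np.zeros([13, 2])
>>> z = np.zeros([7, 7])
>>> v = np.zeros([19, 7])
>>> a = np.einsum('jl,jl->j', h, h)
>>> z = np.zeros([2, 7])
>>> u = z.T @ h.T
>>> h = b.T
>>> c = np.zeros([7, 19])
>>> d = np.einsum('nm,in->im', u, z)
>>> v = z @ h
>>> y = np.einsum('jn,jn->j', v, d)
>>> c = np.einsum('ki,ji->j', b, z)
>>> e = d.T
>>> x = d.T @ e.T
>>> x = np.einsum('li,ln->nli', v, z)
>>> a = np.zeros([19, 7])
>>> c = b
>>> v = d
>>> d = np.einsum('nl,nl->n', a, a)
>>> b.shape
(13, 7)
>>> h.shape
(7, 13)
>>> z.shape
(2, 7)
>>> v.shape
(2, 13)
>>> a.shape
(19, 7)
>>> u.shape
(7, 13)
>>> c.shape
(13, 7)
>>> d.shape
(19,)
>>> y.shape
(2,)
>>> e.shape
(13, 2)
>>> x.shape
(7, 2, 13)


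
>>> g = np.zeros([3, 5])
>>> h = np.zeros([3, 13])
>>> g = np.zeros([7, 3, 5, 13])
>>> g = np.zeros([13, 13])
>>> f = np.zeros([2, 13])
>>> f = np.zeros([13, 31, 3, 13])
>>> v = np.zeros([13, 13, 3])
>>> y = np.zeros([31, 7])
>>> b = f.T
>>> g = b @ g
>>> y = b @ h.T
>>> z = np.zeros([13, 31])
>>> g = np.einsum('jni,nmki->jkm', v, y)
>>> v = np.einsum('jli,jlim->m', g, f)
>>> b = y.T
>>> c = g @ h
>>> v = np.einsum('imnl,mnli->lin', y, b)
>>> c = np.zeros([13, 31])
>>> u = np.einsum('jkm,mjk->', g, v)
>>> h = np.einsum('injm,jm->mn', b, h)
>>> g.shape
(13, 31, 3)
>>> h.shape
(13, 31)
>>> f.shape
(13, 31, 3, 13)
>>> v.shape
(3, 13, 31)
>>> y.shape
(13, 3, 31, 3)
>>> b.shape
(3, 31, 3, 13)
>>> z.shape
(13, 31)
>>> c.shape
(13, 31)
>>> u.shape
()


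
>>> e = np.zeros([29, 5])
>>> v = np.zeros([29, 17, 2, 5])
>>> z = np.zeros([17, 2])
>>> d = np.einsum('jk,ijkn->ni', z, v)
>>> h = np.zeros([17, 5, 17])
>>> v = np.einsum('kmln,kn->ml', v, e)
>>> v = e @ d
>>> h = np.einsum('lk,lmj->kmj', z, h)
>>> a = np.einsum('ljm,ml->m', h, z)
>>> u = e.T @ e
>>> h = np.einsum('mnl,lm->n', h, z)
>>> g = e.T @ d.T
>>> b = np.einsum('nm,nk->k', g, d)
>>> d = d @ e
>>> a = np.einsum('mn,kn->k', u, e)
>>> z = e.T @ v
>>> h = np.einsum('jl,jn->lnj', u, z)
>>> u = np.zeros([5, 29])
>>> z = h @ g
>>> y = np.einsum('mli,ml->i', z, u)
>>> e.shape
(29, 5)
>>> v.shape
(29, 29)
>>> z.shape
(5, 29, 5)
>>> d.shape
(5, 5)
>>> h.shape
(5, 29, 5)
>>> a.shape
(29,)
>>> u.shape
(5, 29)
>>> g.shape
(5, 5)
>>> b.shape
(29,)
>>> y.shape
(5,)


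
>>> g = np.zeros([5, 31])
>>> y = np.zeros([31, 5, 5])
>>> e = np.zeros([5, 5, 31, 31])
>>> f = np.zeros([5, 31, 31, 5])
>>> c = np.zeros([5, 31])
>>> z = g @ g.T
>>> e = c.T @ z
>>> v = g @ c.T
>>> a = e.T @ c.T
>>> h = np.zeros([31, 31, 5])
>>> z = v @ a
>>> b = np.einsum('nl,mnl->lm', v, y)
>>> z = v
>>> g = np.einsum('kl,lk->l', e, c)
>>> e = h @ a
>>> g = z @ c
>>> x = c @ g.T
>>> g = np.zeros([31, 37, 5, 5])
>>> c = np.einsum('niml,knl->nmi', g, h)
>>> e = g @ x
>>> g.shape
(31, 37, 5, 5)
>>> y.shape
(31, 5, 5)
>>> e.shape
(31, 37, 5, 5)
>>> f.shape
(5, 31, 31, 5)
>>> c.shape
(31, 5, 37)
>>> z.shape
(5, 5)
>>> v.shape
(5, 5)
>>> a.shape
(5, 5)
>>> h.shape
(31, 31, 5)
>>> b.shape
(5, 31)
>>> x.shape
(5, 5)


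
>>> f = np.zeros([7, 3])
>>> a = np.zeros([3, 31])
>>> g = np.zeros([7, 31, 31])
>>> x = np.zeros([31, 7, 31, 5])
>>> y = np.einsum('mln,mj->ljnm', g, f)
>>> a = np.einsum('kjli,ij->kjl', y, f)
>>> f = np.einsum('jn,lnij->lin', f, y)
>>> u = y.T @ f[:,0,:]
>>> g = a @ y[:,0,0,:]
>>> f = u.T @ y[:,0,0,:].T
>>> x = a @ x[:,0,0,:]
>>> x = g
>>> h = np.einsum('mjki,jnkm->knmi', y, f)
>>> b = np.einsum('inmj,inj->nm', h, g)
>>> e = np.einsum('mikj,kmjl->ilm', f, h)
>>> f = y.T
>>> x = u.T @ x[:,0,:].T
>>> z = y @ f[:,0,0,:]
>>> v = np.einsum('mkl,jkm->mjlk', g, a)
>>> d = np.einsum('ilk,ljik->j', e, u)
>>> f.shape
(7, 31, 3, 31)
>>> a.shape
(31, 3, 31)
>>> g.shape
(31, 3, 7)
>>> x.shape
(3, 3, 31, 31)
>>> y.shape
(31, 3, 31, 7)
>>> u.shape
(7, 31, 3, 3)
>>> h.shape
(31, 3, 31, 7)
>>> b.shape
(3, 31)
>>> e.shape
(3, 7, 3)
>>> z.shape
(31, 3, 31, 31)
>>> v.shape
(31, 31, 7, 3)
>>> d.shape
(31,)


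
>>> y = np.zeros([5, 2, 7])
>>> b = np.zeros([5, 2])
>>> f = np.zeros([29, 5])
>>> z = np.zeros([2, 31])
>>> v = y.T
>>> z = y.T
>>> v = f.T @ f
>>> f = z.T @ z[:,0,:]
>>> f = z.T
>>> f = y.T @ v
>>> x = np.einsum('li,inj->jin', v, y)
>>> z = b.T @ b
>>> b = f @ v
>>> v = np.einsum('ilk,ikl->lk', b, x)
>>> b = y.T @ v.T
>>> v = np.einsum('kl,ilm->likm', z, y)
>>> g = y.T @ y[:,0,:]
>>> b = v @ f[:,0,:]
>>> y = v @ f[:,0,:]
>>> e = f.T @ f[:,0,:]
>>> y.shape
(2, 5, 2, 5)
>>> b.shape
(2, 5, 2, 5)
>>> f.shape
(7, 2, 5)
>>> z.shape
(2, 2)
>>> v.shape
(2, 5, 2, 7)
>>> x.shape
(7, 5, 2)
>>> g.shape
(7, 2, 7)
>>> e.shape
(5, 2, 5)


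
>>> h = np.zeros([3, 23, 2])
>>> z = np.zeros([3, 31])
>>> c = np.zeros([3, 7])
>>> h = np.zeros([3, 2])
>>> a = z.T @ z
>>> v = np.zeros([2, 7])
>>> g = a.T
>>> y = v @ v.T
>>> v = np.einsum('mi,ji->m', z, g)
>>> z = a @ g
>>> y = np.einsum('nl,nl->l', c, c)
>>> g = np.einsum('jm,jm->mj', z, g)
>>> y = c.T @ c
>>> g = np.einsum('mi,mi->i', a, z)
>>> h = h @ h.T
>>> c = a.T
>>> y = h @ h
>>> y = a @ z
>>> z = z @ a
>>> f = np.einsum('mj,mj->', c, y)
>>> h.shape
(3, 3)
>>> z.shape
(31, 31)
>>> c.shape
(31, 31)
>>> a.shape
(31, 31)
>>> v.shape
(3,)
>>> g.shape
(31,)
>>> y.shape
(31, 31)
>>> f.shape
()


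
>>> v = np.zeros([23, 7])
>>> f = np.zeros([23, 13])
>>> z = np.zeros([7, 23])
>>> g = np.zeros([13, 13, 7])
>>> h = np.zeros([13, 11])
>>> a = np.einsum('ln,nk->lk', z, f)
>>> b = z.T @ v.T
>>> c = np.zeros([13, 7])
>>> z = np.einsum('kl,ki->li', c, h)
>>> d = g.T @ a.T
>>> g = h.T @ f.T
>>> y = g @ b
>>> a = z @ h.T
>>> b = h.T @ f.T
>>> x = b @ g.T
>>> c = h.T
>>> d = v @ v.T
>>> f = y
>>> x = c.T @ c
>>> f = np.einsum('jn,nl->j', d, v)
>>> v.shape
(23, 7)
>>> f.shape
(23,)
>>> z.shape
(7, 11)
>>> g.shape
(11, 23)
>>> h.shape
(13, 11)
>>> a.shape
(7, 13)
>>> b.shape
(11, 23)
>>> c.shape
(11, 13)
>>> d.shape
(23, 23)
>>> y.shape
(11, 23)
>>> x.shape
(13, 13)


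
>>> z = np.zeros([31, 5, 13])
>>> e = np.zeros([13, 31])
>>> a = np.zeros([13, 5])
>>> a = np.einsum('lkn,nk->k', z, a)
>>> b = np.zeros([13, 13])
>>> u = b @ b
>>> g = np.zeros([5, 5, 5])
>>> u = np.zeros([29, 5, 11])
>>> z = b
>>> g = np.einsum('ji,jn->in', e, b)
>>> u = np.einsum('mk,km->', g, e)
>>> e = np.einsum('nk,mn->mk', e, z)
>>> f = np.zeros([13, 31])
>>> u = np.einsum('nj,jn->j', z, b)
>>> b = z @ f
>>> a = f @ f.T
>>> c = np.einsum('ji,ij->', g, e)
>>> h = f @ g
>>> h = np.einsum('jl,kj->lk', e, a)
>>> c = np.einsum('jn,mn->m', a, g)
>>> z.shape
(13, 13)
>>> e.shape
(13, 31)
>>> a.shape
(13, 13)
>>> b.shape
(13, 31)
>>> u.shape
(13,)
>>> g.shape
(31, 13)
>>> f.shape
(13, 31)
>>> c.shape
(31,)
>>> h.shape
(31, 13)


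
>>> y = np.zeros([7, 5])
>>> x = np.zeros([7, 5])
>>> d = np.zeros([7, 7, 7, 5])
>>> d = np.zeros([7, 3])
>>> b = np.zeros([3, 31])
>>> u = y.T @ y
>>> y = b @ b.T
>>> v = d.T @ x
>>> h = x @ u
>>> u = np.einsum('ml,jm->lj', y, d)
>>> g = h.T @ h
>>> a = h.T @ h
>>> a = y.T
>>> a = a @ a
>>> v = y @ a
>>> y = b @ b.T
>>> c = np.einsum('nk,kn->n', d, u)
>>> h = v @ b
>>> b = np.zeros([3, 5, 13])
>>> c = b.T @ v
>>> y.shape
(3, 3)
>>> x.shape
(7, 5)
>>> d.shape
(7, 3)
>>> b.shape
(3, 5, 13)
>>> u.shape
(3, 7)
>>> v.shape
(3, 3)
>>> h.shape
(3, 31)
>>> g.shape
(5, 5)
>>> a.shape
(3, 3)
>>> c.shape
(13, 5, 3)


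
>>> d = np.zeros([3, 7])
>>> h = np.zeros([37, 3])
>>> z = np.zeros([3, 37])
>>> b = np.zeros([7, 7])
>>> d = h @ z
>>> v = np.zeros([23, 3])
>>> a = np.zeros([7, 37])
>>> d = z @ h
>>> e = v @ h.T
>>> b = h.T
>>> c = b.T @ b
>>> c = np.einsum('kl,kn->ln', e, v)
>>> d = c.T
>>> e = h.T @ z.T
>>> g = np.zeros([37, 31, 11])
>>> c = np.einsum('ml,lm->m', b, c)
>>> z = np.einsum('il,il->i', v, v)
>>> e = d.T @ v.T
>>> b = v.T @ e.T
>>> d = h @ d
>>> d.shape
(37, 37)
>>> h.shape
(37, 3)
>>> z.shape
(23,)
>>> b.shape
(3, 37)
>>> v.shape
(23, 3)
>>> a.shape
(7, 37)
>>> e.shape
(37, 23)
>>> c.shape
(3,)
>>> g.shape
(37, 31, 11)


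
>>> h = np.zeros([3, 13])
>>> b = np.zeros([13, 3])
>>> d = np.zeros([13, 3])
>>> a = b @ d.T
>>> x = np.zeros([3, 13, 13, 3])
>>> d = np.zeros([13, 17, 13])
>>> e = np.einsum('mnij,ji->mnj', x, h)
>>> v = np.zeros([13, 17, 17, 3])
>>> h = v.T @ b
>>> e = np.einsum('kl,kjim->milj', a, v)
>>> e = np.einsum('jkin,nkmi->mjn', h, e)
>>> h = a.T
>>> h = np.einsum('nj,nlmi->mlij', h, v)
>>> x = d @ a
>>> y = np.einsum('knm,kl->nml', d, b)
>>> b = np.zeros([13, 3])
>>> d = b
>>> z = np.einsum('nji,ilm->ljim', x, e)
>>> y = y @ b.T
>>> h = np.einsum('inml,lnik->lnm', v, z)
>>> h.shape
(3, 17, 17)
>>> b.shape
(13, 3)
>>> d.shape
(13, 3)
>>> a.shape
(13, 13)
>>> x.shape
(13, 17, 13)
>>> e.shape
(13, 3, 3)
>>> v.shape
(13, 17, 17, 3)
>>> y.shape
(17, 13, 13)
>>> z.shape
(3, 17, 13, 3)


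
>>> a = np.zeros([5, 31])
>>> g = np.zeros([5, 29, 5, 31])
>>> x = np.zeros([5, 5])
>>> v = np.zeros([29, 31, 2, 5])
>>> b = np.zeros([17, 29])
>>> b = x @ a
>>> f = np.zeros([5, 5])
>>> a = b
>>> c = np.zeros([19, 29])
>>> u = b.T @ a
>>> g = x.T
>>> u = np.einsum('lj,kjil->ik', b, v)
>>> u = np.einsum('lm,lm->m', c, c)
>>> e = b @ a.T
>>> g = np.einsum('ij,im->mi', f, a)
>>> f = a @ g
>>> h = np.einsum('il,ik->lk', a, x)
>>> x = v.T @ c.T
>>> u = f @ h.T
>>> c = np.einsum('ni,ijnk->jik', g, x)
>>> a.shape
(5, 31)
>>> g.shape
(31, 5)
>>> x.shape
(5, 2, 31, 19)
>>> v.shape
(29, 31, 2, 5)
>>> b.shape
(5, 31)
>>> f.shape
(5, 5)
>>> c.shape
(2, 5, 19)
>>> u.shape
(5, 31)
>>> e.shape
(5, 5)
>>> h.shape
(31, 5)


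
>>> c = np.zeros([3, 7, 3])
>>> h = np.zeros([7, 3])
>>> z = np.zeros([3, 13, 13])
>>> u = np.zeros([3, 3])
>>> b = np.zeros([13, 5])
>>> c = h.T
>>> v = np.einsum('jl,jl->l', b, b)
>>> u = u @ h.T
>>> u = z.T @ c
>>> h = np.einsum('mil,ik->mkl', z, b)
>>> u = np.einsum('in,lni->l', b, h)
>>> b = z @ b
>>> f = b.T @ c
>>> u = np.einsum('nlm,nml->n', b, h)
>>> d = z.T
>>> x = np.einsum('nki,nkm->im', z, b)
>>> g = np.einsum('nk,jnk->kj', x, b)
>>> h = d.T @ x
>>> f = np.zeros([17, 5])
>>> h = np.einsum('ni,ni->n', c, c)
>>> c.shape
(3, 7)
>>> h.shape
(3,)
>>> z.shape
(3, 13, 13)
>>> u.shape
(3,)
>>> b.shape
(3, 13, 5)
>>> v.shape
(5,)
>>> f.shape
(17, 5)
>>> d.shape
(13, 13, 3)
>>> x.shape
(13, 5)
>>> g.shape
(5, 3)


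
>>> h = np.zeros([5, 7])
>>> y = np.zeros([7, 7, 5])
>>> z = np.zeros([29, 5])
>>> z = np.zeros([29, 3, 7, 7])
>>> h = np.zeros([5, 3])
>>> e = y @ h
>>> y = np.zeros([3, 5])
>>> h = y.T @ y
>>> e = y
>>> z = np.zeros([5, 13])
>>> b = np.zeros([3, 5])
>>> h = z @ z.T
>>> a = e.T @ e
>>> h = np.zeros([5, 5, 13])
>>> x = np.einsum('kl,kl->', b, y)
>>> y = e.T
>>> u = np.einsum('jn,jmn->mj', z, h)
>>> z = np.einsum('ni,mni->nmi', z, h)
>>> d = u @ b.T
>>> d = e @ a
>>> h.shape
(5, 5, 13)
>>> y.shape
(5, 3)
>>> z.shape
(5, 5, 13)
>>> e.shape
(3, 5)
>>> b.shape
(3, 5)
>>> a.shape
(5, 5)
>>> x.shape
()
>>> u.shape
(5, 5)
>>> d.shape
(3, 5)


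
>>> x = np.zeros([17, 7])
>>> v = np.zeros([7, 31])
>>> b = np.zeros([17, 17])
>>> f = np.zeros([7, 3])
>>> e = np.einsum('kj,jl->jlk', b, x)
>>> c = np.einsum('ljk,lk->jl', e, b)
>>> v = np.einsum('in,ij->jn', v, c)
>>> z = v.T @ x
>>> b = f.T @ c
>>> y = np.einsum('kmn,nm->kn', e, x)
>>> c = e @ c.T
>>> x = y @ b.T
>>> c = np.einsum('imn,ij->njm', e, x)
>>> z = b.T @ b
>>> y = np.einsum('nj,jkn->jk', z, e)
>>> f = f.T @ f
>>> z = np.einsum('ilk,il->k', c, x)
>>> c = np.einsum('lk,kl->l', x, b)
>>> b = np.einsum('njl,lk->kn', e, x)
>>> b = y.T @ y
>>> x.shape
(17, 3)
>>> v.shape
(17, 31)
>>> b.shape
(7, 7)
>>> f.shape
(3, 3)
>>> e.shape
(17, 7, 17)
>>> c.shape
(17,)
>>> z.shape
(7,)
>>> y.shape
(17, 7)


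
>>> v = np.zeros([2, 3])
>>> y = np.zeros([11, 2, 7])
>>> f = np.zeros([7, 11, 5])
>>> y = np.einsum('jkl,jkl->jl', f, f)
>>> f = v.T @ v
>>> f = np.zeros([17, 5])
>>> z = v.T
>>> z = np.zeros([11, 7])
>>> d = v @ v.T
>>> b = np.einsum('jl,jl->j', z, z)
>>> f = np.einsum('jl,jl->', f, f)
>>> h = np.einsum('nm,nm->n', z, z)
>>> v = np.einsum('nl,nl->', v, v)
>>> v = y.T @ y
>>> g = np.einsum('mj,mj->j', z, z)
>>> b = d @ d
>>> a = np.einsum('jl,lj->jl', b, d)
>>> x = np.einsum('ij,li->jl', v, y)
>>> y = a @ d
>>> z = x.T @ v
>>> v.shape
(5, 5)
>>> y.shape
(2, 2)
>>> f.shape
()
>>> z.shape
(7, 5)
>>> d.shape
(2, 2)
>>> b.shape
(2, 2)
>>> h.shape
(11,)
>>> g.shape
(7,)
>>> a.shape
(2, 2)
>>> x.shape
(5, 7)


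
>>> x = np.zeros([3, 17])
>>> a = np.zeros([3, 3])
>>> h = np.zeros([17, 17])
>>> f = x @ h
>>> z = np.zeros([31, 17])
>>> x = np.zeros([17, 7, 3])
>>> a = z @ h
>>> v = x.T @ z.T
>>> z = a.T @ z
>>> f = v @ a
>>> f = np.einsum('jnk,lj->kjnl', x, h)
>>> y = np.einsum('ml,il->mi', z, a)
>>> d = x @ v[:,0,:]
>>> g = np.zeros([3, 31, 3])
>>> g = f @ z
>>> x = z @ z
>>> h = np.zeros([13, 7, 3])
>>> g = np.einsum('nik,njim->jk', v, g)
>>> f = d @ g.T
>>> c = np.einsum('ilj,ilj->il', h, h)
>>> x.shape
(17, 17)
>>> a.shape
(31, 17)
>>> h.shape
(13, 7, 3)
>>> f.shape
(17, 7, 17)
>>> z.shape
(17, 17)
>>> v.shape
(3, 7, 31)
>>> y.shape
(17, 31)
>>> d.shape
(17, 7, 31)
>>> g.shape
(17, 31)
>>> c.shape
(13, 7)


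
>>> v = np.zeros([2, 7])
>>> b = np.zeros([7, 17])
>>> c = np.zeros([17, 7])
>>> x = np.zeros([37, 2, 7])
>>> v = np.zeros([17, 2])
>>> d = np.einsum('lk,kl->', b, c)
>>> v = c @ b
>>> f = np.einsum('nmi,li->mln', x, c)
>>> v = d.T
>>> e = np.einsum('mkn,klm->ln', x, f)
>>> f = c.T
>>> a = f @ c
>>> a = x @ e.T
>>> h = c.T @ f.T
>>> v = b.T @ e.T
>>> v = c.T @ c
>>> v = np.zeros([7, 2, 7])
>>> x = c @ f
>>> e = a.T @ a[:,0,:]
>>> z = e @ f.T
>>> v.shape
(7, 2, 7)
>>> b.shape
(7, 17)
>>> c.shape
(17, 7)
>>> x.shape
(17, 17)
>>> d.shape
()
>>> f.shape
(7, 17)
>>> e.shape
(17, 2, 17)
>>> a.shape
(37, 2, 17)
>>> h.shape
(7, 7)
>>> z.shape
(17, 2, 7)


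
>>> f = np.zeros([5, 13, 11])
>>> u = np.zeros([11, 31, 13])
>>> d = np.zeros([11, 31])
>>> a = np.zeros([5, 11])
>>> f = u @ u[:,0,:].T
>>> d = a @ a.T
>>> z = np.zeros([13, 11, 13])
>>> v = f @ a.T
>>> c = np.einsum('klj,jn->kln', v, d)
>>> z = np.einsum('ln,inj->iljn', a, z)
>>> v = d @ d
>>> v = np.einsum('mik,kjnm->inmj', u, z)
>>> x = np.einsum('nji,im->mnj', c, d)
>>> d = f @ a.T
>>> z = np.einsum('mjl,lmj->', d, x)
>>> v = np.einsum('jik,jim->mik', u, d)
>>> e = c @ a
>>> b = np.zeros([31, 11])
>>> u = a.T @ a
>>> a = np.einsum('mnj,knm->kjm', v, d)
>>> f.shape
(11, 31, 11)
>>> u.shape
(11, 11)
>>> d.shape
(11, 31, 5)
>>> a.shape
(11, 13, 5)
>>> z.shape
()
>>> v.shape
(5, 31, 13)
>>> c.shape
(11, 31, 5)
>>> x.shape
(5, 11, 31)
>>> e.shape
(11, 31, 11)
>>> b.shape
(31, 11)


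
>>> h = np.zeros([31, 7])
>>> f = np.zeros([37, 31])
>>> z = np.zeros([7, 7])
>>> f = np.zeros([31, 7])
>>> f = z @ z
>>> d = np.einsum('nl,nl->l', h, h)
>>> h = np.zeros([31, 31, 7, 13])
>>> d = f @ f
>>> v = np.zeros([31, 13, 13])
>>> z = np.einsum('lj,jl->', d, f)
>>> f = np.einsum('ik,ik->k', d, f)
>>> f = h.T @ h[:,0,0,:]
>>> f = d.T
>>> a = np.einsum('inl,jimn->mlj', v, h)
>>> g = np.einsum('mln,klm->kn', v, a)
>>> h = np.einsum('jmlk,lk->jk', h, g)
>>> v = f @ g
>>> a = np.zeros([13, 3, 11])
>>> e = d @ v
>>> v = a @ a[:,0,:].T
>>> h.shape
(31, 13)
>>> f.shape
(7, 7)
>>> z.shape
()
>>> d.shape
(7, 7)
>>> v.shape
(13, 3, 13)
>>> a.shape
(13, 3, 11)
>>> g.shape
(7, 13)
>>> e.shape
(7, 13)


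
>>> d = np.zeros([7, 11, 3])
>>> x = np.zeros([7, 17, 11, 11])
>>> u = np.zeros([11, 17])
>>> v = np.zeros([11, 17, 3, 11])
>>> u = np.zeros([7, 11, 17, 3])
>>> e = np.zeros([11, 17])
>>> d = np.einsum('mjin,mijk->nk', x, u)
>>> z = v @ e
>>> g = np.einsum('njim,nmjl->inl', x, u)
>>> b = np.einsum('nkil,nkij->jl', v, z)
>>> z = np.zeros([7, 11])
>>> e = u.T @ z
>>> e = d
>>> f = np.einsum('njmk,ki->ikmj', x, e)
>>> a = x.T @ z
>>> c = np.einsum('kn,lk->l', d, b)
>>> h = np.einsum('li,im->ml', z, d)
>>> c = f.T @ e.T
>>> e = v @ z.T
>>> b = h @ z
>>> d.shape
(11, 3)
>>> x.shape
(7, 17, 11, 11)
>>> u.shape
(7, 11, 17, 3)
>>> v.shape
(11, 17, 3, 11)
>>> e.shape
(11, 17, 3, 7)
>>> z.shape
(7, 11)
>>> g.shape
(11, 7, 3)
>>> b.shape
(3, 11)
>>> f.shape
(3, 11, 11, 17)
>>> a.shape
(11, 11, 17, 11)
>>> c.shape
(17, 11, 11, 11)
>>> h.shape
(3, 7)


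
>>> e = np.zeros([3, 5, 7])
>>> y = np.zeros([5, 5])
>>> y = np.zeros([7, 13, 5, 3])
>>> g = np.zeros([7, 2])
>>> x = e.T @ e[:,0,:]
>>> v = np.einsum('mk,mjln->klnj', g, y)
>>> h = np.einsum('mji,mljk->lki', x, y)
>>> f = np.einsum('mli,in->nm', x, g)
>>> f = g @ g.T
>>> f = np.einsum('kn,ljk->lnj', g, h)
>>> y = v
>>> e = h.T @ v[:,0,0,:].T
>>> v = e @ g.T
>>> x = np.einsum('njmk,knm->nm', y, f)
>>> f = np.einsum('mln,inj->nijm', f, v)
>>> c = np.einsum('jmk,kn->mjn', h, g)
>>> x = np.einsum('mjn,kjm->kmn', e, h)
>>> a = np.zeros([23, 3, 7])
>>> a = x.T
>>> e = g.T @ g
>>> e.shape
(2, 2)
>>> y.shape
(2, 5, 3, 13)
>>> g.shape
(7, 2)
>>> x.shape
(13, 7, 2)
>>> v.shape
(7, 3, 7)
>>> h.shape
(13, 3, 7)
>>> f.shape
(3, 7, 7, 13)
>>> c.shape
(3, 13, 2)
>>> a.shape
(2, 7, 13)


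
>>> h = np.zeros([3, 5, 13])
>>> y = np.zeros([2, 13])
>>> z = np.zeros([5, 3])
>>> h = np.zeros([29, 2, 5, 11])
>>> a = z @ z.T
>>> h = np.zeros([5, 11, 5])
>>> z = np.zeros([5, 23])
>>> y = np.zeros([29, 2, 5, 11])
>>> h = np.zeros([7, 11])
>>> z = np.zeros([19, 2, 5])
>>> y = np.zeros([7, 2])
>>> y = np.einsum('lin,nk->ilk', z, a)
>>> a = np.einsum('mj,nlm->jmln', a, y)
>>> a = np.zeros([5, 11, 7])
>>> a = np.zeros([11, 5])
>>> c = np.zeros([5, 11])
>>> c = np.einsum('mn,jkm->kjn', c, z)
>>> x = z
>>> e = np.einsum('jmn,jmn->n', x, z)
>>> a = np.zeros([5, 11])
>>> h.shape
(7, 11)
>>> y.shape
(2, 19, 5)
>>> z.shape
(19, 2, 5)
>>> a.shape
(5, 11)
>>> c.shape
(2, 19, 11)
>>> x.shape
(19, 2, 5)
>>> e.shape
(5,)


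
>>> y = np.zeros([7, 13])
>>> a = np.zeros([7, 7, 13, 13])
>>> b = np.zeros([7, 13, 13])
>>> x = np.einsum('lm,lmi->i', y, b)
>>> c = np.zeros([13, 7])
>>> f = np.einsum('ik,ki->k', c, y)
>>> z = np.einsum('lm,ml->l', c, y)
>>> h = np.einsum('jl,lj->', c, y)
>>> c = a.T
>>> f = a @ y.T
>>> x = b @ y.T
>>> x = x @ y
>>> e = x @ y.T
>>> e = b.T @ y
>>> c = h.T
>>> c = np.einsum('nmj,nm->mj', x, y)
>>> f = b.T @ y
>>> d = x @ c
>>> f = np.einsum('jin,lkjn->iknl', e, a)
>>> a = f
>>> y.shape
(7, 13)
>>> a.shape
(13, 7, 13, 7)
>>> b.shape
(7, 13, 13)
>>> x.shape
(7, 13, 13)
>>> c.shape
(13, 13)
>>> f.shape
(13, 7, 13, 7)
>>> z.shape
(13,)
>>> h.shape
()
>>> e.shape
(13, 13, 13)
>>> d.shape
(7, 13, 13)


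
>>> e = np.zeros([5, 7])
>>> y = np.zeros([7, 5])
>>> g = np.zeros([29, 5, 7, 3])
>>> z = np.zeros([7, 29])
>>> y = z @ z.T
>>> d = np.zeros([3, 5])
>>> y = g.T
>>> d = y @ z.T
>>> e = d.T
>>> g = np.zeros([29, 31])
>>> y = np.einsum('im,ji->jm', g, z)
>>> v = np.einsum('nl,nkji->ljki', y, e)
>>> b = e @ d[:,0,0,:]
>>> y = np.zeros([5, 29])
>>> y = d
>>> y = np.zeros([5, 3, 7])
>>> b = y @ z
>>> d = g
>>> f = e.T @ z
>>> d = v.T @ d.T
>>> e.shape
(7, 5, 7, 3)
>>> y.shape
(5, 3, 7)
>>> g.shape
(29, 31)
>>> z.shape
(7, 29)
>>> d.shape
(3, 5, 7, 29)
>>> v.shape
(31, 7, 5, 3)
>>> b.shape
(5, 3, 29)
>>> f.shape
(3, 7, 5, 29)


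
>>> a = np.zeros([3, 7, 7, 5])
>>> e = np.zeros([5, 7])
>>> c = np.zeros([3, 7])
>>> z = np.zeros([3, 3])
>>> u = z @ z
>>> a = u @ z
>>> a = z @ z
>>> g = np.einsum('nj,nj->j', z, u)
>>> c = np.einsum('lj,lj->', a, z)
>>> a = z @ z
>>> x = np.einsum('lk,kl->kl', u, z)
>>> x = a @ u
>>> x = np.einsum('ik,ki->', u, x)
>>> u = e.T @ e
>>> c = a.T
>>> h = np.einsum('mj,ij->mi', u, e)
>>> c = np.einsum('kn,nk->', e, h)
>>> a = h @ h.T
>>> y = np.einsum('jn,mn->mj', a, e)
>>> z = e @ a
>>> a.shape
(7, 7)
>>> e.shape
(5, 7)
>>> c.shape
()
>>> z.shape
(5, 7)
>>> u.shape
(7, 7)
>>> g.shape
(3,)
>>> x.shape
()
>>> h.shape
(7, 5)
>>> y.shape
(5, 7)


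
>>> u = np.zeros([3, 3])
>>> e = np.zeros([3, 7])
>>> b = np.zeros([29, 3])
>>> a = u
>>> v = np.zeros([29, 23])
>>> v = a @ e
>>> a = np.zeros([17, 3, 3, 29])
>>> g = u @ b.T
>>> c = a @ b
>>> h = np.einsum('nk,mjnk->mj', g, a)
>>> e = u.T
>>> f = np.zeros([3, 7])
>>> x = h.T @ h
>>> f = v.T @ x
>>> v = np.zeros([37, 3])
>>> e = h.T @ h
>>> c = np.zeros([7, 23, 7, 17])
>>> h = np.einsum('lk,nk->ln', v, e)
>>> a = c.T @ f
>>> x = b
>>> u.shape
(3, 3)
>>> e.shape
(3, 3)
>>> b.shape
(29, 3)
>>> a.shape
(17, 7, 23, 3)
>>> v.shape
(37, 3)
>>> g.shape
(3, 29)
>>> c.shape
(7, 23, 7, 17)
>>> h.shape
(37, 3)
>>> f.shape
(7, 3)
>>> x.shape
(29, 3)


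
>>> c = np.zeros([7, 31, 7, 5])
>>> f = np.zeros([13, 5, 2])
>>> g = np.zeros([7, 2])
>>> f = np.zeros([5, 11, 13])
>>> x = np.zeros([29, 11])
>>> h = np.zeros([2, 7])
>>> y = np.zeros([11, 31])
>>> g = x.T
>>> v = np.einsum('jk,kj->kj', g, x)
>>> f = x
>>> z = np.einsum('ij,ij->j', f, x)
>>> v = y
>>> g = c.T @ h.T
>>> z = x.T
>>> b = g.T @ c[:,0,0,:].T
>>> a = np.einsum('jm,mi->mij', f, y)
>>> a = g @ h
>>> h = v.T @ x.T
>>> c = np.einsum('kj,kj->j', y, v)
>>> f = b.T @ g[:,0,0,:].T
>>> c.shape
(31,)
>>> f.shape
(7, 7, 31, 5)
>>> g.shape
(5, 7, 31, 2)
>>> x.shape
(29, 11)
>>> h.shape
(31, 29)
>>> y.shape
(11, 31)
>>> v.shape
(11, 31)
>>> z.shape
(11, 29)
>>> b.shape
(2, 31, 7, 7)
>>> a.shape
(5, 7, 31, 7)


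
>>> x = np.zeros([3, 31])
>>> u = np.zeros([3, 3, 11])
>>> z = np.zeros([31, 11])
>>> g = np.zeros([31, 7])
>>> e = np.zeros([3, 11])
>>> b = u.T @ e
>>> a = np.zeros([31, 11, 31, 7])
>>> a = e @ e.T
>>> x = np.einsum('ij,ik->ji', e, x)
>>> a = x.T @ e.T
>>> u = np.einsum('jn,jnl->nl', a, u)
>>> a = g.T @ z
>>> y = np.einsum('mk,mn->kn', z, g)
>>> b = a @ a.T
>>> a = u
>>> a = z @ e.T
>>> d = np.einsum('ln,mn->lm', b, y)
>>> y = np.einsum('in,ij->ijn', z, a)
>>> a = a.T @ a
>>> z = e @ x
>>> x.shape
(11, 3)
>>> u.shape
(3, 11)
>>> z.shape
(3, 3)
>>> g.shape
(31, 7)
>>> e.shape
(3, 11)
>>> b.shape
(7, 7)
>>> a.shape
(3, 3)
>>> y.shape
(31, 3, 11)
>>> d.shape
(7, 11)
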